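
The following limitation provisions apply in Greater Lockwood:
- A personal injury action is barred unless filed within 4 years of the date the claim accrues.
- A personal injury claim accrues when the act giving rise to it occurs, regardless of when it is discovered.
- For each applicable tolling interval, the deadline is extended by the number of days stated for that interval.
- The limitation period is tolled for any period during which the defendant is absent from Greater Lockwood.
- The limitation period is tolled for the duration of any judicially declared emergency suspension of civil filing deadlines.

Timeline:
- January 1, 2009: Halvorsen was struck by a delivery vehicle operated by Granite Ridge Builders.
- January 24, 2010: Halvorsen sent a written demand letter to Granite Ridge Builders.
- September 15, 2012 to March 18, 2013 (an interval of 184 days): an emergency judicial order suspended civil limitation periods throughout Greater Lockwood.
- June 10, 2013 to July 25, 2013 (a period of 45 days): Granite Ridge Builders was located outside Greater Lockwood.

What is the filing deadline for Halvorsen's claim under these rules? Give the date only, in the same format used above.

August 18, 2013

The limitation period began to run on January 1, 2009.
The untolled deadline — 4 years after January 1, 2009 — is January 1, 2013.
The emergency suspension of filing deadlines from September 15, 2012 to March 18, 2013 tolled the period for 184 days, extending the deadline to July 4, 2013.
The defendant's absence from the jurisdiction from June 10, 2013 to July 25, 2013 tolled the period for 45 days, extending the deadline to August 18, 2013.
Nothing else in the chronology tolls or restarts the period.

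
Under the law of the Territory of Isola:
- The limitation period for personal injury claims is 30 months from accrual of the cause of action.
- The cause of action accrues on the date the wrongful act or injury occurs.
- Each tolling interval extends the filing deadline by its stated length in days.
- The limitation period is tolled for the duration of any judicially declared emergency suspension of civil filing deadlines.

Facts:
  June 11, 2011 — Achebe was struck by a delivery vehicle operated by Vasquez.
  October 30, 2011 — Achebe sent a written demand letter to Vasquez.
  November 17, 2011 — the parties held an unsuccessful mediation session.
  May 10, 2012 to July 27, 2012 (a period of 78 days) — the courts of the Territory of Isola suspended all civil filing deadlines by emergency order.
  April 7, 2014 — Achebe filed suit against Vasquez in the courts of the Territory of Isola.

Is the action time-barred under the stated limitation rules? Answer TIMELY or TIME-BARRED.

TIME-BARRED

The claim accrued on June 11, 2011, when the wrongful act occurred.
Adding the 30 months base period to June 11, 2011 gives a deadline of December 11, 2013, before any tolling.
The period was tolled for 78 days by the emergency suspension of filing deadlines (May 10, 2012 to July 27, 2012), pushing the deadline to February 27, 2014.
Nothing else in the chronology tolls or restarts the period.
The April 7, 2014 filing falls after the February 27, 2014 deadline; the claim is time-barred.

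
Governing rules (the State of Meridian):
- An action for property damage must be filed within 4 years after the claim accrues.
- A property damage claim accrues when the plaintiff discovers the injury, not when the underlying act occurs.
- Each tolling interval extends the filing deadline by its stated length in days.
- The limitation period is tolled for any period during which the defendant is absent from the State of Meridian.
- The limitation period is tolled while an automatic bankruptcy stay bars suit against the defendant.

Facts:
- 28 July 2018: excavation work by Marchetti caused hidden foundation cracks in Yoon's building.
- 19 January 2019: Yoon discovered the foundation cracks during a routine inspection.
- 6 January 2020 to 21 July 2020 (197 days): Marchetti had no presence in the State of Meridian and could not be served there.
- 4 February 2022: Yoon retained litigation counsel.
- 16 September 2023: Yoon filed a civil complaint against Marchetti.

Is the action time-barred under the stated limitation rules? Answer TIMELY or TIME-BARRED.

TIME-BARRED

Accrual is tied to discovery, so the period began on 19 January 2019 rather than on 28 July 2018 when the act occurred.
4 years from 19 January 2019 is 19 January 2023.
The defendant's absence from the jurisdiction from 6 January 2020 to 21 July 2020 tolled the period for 197 days, extending the deadline to 4 August 2023.
The other events in the timeline have no effect on the limitation period under the stated rules.
The 16 September 2023 filing falls after the 4 August 2023 deadline; the claim is time-barred.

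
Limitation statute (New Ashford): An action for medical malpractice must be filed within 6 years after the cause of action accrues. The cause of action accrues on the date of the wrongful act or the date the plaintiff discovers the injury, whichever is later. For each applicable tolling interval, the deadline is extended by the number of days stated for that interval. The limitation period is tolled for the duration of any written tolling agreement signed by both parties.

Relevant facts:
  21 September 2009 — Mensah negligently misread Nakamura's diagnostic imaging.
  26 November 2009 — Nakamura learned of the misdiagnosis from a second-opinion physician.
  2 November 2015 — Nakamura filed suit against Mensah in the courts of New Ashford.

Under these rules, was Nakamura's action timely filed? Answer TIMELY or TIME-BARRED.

The claim accrued on 26 November 2009 — the later of the 21 September 2009 act and the 26 November 2009 discovery.
6 years from 26 November 2009 is 26 November 2015.
The 2 November 2015 filing precedes the 26 November 2015 deadline; the claim is timely.

TIMELY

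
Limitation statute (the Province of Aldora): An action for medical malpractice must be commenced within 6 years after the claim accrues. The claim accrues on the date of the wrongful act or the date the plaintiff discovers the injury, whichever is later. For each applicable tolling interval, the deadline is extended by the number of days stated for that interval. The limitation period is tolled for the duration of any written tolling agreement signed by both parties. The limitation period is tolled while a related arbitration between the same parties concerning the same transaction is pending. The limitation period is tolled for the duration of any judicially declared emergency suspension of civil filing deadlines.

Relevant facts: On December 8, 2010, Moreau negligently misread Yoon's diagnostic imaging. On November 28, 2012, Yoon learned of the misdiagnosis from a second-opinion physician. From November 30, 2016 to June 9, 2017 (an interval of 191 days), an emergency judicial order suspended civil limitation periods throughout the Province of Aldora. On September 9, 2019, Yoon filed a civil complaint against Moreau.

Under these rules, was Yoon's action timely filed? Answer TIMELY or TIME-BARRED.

TIME-BARRED

Taking the later of the act (December 8, 2010) and discovery (November 28, 2012), the claim accrued on November 28, 2012.
Adding the 6 years base period to November 28, 2012 gives a deadline of November 28, 2018, before any tolling.
The period was tolled for 191 days by the emergency suspension of filing deadlines (November 30, 2016 to June 9, 2017), pushing the deadline to June 7, 2019.
The September 9, 2019 filing falls after the June 7, 2019 deadline; the claim is time-barred.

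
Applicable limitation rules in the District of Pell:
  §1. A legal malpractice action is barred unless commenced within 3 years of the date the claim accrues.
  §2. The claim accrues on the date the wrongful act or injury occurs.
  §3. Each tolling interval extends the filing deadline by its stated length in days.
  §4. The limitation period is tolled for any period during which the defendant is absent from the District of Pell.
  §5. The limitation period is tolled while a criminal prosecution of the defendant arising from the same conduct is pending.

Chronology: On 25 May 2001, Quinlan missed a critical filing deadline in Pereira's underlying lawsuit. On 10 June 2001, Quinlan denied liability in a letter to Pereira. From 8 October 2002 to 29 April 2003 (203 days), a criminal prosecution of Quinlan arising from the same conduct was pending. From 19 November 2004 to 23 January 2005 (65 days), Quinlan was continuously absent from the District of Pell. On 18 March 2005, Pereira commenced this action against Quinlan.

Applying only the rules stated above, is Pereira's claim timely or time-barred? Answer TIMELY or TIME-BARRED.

TIME-BARRED

The limitation period began to run on 25 May 2001.
Adding the 3 years base period to 25 May 2001 gives a deadline of 25 May 2004, before any tolling.
The period was tolled for 203 days by the pending criminal prosecution (8 October 2002 to 29 April 2003), pushing the deadline to 14 December 2004.
The defendant's absence from the jurisdiction from 19 November 2004 to 23 January 2005 tolled the period for 65 days, extending the deadline to 17 February 2005.
None of the other events listed affects the running of the period under the stated rules.
The 18 March 2005 filing falls after the 17 February 2005 deadline; the claim is time-barred.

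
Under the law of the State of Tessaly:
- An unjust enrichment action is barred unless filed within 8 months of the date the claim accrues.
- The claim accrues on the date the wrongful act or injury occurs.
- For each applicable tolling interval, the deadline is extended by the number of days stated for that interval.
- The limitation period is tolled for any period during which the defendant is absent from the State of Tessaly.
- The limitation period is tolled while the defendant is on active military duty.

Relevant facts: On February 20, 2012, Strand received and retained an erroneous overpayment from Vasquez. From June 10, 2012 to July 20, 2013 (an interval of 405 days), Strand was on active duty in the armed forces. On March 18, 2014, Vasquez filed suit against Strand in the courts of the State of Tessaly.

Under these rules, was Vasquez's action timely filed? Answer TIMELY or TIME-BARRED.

TIME-BARRED

The claim accrued on February 20, 2012, when the wrongful act occurred.
Adding the 8 months base period to February 20, 2012 gives a deadline of October 20, 2012, before any tolling.
The period was tolled for 405 days by the defendant's active military service (June 10, 2012 to July 20, 2013), pushing the deadline to November 29, 2013.
Filing on March 18, 2014 missed the November 29, 2013 deadline — the action is time-barred.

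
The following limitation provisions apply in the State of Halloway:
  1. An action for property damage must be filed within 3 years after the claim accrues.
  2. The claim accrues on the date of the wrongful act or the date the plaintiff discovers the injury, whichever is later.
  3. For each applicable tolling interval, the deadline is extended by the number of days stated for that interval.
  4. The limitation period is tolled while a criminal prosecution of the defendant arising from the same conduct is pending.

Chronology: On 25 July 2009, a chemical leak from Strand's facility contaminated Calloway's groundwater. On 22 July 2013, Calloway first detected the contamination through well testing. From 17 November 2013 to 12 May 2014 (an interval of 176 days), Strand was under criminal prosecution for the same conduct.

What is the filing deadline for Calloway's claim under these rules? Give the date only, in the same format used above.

14 January 2017

The claim accrued on 22 July 2013 — the later of the 25 July 2009 act and the 22 July 2013 discovery.
Adding the 3 years base period to 22 July 2013 gives a deadline of 22 July 2016, before any tolling.
Because the pending criminal prosecution ran from 17 November 2013 to 12 May 2014, the deadline is extended by 176 days to 14 January 2017.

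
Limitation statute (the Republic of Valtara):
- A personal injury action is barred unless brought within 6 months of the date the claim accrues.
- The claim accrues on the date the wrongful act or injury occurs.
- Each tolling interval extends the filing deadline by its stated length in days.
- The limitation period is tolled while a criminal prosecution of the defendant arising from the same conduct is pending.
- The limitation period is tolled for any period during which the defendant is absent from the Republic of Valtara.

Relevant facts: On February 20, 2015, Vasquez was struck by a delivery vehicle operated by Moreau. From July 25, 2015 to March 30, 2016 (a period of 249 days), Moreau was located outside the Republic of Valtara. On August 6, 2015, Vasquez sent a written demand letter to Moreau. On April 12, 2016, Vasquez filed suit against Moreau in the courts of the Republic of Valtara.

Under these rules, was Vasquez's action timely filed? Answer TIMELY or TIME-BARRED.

TIMELY

The claim accrued on February 20, 2015, the date of the act.
The untolled deadline — 6 months after February 20, 2015 — is August 20, 2015.
Because the defendant's absence from the jurisdiction ran from July 25, 2015 to March 30, 2016, the deadline is extended by 249 days to April 25, 2016.
None of the other events listed affects the running of the period under the stated rules.
The April 12, 2016 filing precedes the April 25, 2016 deadline; the claim is timely.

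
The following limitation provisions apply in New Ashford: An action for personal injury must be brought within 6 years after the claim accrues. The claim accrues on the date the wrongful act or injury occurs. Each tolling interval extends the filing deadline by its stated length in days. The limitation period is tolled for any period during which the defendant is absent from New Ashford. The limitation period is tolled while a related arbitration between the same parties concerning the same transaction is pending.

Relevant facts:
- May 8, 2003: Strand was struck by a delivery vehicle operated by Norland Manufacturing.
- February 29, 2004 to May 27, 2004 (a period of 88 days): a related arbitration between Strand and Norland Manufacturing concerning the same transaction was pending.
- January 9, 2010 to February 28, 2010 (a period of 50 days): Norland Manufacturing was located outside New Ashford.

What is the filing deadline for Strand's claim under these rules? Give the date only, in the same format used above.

August 4, 2009

The claim accrued on May 8, 2003, when the wrongful act occurred.
6 years from May 8, 2003 is May 8, 2009.
Because the pending related arbitration ran from February 29, 2004 to May 27, 2004, the deadline is extended by 88 days to August 4, 2009.
The defendant's absence from the jurisdiction from January 9, 2010 to February 28, 2010 began after the period had already run on August 4, 2009, so it has no tolling effect.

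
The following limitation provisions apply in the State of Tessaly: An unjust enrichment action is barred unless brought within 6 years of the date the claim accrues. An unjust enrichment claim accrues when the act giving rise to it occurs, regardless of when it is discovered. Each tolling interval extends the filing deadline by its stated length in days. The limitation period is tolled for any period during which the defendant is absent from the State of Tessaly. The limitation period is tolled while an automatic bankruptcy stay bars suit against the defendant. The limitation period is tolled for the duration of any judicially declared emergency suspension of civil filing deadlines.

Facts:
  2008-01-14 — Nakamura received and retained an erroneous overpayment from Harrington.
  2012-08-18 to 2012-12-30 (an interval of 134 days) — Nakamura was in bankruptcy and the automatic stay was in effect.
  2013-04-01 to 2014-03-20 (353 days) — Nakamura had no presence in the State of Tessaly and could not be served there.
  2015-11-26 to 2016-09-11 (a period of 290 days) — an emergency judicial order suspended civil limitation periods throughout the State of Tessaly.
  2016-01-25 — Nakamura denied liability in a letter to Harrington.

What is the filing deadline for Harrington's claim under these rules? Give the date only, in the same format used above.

2015-05-16

The claim accrued on 2008-01-14, when the wrongful act occurred.
6 years from 2008-01-14 is 2014-01-14.
Because the automatic bankruptcy stay ran from 2012-08-18 to 2012-12-30, the deadline is extended by 134 days to 2014-05-28.
The period was tolled for 353 days by the defendant's absence from the jurisdiction (2013-04-01 to 2014-03-20), pushing the deadline to 2015-05-16.
The emergency suspension of filing deadlines from 2015-11-26 to 2016-09-11 began after the period had already run on 2015-05-16, so it has no tolling effect.
The other events in the timeline have no effect on the limitation period under the stated rules.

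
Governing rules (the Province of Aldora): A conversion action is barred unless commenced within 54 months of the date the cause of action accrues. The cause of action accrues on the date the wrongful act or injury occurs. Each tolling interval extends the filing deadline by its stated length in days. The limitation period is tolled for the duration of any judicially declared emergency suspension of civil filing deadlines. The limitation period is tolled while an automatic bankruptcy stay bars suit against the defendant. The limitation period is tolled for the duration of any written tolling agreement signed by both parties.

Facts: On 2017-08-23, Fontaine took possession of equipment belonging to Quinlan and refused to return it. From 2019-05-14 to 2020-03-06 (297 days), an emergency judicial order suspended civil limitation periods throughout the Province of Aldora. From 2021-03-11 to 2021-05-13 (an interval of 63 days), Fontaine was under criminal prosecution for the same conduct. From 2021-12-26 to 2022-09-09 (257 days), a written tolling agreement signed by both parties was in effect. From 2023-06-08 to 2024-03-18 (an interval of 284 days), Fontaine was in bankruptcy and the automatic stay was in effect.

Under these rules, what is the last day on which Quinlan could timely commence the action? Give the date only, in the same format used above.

The claim accrued on 2017-08-23, when the wrongful act occurred.
54 months from 2017-08-23 is 2022-02-23.
The emergency suspension of filing deadlines from 2019-05-14 to 2020-03-06 tolled the period for 297 days, extending the deadline to 2022-12-17.
The period was tolled for 257 days by the written tolling agreement (2021-12-26 to 2022-09-09), pushing the deadline to 2023-08-31.
The period was tolled for 284 days by the automatic bankruptcy stay (2023-06-08 to 2024-03-18), pushing the deadline to 2024-06-10.
No stated provision tolls the period for a criminal prosecution, so the interval from 2021-03-11 to 2021-05-13 has no effect on the deadline.

2024-06-10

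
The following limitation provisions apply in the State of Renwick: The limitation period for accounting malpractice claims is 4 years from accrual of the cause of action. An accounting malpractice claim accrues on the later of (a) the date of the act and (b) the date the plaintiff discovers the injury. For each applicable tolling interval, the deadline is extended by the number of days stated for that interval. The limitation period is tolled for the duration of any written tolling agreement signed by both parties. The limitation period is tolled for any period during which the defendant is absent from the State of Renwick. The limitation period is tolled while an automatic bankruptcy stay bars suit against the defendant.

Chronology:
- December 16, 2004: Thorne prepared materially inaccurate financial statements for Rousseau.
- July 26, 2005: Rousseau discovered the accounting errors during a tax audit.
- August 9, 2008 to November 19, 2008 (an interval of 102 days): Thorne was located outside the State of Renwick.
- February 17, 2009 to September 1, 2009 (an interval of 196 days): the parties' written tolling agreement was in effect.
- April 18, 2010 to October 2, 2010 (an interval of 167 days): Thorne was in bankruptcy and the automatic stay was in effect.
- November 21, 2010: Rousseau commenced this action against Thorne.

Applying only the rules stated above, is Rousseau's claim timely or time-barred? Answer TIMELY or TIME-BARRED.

TIME-BARRED

Because discovery on July 26, 2005 post-dates the December 16, 2004 act, accrual under the later-of rule falls on July 26, 2005.
4 years from July 26, 2005 is July 26, 2009.
The defendant's absence from the jurisdiction from August 9, 2008 to November 19, 2008 tolled the period for 102 days, extending the deadline to November 5, 2009.
The period was tolled for 196 days by the written tolling agreement (February 17, 2009 to September 1, 2009), pushing the deadline to May 20, 2010.
The period was tolled for 167 days by the automatic bankruptcy stay (April 18, 2010 to October 2, 2010), pushing the deadline to November 3, 2010.
Rousseau filed on November 21, 2010, after the November 3, 2010 deadline, so the action is time-barred.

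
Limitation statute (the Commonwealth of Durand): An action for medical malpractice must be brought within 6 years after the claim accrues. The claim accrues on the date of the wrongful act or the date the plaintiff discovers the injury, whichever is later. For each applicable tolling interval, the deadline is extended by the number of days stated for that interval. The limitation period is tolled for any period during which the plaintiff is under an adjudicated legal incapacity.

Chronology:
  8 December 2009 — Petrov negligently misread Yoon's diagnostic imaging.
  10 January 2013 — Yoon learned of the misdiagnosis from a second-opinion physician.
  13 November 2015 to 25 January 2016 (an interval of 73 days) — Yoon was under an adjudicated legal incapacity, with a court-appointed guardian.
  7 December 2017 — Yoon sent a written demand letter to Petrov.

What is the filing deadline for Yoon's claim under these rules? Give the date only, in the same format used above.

Because discovery on 10 January 2013 post-dates the 8 December 2009 act, accrual under the later-of rule falls on 10 January 2013.
Adding the 6 years base period to 10 January 2013 gives a deadline of 10 January 2019, before any tolling.
Because the plaintiff's legal incapacity ran from 13 November 2015 to 25 January 2016, the deadline is extended by 73 days to 24 March 2019.
The other events in the timeline have no effect on the limitation period under the stated rules.

24 March 2019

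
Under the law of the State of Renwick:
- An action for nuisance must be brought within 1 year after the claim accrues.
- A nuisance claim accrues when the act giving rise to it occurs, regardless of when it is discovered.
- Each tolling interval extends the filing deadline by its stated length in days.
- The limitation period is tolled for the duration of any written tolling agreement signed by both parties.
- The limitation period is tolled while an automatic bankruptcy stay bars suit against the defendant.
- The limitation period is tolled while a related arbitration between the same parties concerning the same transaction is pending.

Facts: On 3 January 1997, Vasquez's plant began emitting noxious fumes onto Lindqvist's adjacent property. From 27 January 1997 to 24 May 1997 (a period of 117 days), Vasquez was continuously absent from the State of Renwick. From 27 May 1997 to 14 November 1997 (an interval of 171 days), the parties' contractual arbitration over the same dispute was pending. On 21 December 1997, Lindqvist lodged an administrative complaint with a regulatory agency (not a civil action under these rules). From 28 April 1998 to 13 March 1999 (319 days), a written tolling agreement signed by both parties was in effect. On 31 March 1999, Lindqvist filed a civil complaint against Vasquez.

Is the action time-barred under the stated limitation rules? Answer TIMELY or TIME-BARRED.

The claim accrued on 3 January 1997, when the wrongful act occurred.
1 year from 3 January 1997 is 3 January 1998.
Because the pending related arbitration ran from 27 May 1997 to 14 November 1997, the deadline is extended by 171 days to 23 June 1998.
The period was tolled for 319 days by the written tolling agreement (28 April 1998 to 13 March 1999), pushing the deadline to 8 May 1999.
Although the defendant's absence ran from 27 January 1997 to 24 May 1997, the stated rules do not make that a tolling event, so it is disregarded.
The other events in the timeline have no effect on the limitation period under the stated rules.
Filing on 31 March 1999 beat the 8 May 1999 deadline — the action is timely.

TIMELY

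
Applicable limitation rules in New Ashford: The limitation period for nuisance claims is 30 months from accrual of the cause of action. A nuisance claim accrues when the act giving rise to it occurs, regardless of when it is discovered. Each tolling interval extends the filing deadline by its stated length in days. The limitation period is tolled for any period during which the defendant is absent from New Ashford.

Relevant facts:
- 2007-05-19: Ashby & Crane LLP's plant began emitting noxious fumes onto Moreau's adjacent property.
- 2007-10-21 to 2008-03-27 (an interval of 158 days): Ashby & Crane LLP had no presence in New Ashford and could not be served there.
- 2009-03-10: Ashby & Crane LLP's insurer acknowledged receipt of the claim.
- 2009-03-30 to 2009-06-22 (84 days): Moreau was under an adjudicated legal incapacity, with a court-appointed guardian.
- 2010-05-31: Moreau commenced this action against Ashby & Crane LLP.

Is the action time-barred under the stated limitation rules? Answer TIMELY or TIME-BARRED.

TIME-BARRED

The claim accrued on 2007-05-19, when the wrongful act occurred.
30 months from 2007-05-19 is 2009-11-19.
Because the defendant's absence from the jurisdiction ran from 2007-10-21 to 2008-03-27, the deadline is extended by 158 days to 2010-04-26.
Although the plaintiff's incapacity ran from 2009-03-30 to 2009-06-22, the stated rules do not make that a tolling event, so it is disregarded.
None of the other events listed affects the running of the period under the stated rules.
Filing on 2010-05-31 missed the 2010-04-26 deadline — the action is time-barred.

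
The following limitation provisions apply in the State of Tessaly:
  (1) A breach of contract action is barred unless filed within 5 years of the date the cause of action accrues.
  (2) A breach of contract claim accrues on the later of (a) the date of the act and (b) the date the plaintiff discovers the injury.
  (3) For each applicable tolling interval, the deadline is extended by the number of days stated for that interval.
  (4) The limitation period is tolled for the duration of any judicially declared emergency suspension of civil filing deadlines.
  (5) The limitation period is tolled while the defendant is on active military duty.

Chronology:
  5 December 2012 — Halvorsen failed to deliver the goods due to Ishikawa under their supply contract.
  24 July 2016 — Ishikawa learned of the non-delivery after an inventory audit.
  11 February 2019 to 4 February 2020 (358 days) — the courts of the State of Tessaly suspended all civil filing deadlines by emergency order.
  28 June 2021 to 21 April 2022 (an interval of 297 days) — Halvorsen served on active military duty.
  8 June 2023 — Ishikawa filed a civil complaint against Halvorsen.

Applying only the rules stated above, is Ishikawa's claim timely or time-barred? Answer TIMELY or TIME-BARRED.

TIME-BARRED

Taking the later of the act (5 December 2012) and discovery (24 July 2016), the claim accrued on 24 July 2016.
Adding the 5 years base period to 24 July 2016 gives a deadline of 24 July 2021, before any tolling.
The emergency suspension of filing deadlines from 11 February 2019 to 4 February 2020 tolled the period for 358 days, extending the deadline to 17 July 2022.
Because the defendant's active military service ran from 28 June 2021 to 21 April 2022, the deadline is extended by 297 days to 10 May 2023.
The 8 June 2023 filing falls after the 10 May 2023 deadline; the claim is time-barred.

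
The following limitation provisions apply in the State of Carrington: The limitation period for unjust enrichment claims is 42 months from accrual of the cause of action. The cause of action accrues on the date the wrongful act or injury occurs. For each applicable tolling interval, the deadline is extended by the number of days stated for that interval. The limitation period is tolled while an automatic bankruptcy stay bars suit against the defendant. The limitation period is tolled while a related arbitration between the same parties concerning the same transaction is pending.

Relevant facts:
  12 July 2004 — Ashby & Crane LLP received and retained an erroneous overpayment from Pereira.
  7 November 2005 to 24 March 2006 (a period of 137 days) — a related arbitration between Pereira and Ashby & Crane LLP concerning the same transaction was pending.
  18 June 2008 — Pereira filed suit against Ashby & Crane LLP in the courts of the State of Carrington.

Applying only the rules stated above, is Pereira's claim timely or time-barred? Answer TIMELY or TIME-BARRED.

TIME-BARRED

The limitation period began to run on 12 July 2004.
42 months from 12 July 2004 is 12 January 2008.
The period was tolled for 137 days by the pending related arbitration (7 November 2005 to 24 March 2006), pushing the deadline to 28 May 2008.
The 18 June 2008 filing falls after the 28 May 2008 deadline; the claim is time-barred.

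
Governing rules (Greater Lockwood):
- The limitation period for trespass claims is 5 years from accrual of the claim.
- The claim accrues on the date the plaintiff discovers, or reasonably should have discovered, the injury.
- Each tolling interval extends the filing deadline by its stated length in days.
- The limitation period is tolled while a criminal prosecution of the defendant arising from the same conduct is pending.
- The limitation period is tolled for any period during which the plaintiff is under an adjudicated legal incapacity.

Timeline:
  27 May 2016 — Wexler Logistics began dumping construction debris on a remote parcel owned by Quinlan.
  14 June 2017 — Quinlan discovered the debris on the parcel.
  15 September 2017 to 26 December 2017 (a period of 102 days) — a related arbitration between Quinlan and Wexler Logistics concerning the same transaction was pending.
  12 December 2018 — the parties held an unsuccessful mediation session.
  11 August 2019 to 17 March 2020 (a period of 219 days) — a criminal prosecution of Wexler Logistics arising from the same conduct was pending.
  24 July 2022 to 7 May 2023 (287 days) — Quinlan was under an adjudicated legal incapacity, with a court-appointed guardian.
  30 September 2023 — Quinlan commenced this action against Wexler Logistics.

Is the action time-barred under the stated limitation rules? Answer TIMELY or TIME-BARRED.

The claim did not accrue until Quinlan discovered the injury on 14 June 2017; the 27 May 2016 act date does not start the clock under the stated rule.
Adding the 5 years base period to 14 June 2017 gives a deadline of 14 June 2022, before any tolling.
Because the pending criminal prosecution ran from 11 August 2019 to 17 March 2020, the deadline is extended by 219 days to 19 January 2023.
The plaintiff's legal incapacity from 24 July 2022 to 7 May 2023 tolled the period for 287 days, extending the deadline to 2 November 2023.
The pending related arbitration from 15 September 2017 to 26 December 2017 does not toll the period, because no stated rule makes a pending arbitration a tolling event.
None of the other events listed affects the running of the period under the stated rules.
Filing on 30 September 2023 beat the 2 November 2023 deadline — the action is timely.

TIMELY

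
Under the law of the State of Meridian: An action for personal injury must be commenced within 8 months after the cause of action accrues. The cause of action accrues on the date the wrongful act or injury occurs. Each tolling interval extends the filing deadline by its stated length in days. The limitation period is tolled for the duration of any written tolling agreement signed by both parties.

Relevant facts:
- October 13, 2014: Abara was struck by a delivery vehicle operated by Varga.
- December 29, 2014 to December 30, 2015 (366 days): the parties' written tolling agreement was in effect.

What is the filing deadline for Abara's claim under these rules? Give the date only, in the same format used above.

June 13, 2016

The limitation period began to run on October 13, 2014.
8 months from October 13, 2014 is June 13, 2015.
The period was tolled for 366 days by the written tolling agreement (December 29, 2014 to December 30, 2015), pushing the deadline to June 13, 2016.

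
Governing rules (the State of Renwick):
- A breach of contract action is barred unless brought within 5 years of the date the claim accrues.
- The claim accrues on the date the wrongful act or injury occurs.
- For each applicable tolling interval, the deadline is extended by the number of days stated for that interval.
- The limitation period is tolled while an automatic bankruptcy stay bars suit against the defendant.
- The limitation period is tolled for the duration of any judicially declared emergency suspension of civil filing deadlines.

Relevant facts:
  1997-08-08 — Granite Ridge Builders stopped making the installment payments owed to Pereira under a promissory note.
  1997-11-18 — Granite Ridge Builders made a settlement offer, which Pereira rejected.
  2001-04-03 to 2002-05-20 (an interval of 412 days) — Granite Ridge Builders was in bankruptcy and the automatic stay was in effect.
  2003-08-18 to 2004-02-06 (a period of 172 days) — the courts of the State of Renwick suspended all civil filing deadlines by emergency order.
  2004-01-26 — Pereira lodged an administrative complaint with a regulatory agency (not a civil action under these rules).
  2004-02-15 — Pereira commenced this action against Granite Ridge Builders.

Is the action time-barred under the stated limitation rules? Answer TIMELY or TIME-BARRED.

The claim accrued on 1997-08-08, the date of the act.
The untolled deadline — 5 years after 1997-08-08 — is 2002-08-08.
The automatic bankruptcy stay from 2001-04-03 to 2002-05-20 tolled the period for 412 days, extending the deadline to 2003-09-24.
The emergency suspension of filing deadlines from 2003-08-18 to 2004-02-06 tolled the period for 172 days, extending the deadline to 2004-03-14.
The other events in the timeline have no effect on the limitation period under the stated rules.
Pereira filed on 2004-02-15, before the 2004-03-14 deadline, so the action is timely.

TIMELY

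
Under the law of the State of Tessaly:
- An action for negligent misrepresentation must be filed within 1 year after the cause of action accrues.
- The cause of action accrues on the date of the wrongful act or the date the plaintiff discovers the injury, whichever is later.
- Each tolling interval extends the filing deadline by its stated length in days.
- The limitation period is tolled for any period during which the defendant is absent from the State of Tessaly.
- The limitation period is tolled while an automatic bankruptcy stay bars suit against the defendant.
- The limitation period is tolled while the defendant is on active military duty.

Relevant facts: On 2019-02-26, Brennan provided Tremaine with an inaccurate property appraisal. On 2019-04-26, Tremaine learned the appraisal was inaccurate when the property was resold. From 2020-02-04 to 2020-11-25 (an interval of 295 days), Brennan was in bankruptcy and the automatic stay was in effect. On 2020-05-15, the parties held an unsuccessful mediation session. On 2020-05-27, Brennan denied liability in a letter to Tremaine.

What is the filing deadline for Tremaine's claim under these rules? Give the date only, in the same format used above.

2021-02-15

The claim accrued on 2019-04-26 — the later of the 2019-02-26 act and the 2019-04-26 discovery.
The untolled deadline — 1 year after 2019-04-26 — is 2020-04-26.
The automatic bankruptcy stay from 2020-02-04 to 2020-11-25 tolled the period for 295 days, extending the deadline to 2021-02-15.
The other events in the timeline have no effect on the limitation period under the stated rules.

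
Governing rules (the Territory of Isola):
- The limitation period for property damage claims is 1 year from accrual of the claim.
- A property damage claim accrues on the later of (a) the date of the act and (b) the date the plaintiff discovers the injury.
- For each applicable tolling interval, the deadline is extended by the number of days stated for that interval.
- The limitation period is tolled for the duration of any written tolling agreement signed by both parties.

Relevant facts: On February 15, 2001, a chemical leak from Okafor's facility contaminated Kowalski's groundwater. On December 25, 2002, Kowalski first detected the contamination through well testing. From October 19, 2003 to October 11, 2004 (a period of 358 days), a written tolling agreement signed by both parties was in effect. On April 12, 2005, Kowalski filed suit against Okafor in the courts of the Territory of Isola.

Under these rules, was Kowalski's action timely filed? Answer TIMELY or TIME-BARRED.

TIME-BARRED

Taking the later of the act (February 15, 2001) and discovery (December 25, 2002), the claim accrued on December 25, 2002.
1 year from December 25, 2002 is December 25, 2003.
Because the written tolling agreement ran from October 19, 2003 to October 11, 2004, the deadline is extended by 358 days to December 17, 2004.
Kowalski filed on April 12, 2005, after the December 17, 2004 deadline, so the action is time-barred.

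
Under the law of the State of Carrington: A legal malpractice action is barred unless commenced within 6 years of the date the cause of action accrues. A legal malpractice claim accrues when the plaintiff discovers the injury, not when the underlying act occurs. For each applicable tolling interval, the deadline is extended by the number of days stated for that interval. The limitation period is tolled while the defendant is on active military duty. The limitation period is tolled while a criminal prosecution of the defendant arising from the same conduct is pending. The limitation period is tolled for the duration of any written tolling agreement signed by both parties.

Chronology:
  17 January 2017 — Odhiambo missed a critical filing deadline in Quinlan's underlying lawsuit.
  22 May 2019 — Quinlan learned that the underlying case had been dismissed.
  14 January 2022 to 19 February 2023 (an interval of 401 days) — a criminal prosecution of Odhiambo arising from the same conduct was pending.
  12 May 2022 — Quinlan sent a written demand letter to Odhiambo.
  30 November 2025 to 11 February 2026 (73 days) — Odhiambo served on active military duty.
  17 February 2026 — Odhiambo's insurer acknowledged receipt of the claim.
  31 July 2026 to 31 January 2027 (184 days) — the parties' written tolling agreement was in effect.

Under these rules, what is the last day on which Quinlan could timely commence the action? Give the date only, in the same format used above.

11 March 2027

The claim did not accrue until Quinlan discovered the injury on 22 May 2019; the 17 January 2017 act date does not start the clock under the stated rule.
Adding the 6 years base period to 22 May 2019 gives a deadline of 22 May 2025, before any tolling.
Because the pending criminal prosecution ran from 14 January 2022 to 19 February 2023, the deadline is extended by 401 days to 27 June 2026.
Because the defendant's active military service ran from 30 November 2025 to 11 February 2026, the deadline is extended by 73 days to 8 September 2026.
The written tolling agreement from 31 July 2026 to 31 January 2027 tolled the period for 184 days, extending the deadline to 11 March 2027.
Nothing else in the chronology tolls or restarts the period.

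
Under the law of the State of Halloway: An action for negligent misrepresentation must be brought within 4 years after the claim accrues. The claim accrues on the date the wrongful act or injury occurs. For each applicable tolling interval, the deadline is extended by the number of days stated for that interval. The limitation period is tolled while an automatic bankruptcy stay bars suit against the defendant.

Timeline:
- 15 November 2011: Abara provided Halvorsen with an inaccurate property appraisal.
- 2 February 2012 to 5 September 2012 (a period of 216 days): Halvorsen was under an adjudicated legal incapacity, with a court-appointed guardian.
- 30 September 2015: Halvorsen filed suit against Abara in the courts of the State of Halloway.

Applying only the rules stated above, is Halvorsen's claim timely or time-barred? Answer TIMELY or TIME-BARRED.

TIMELY

The claim accrued on 15 November 2011, when the wrongful act occurred.
Adding the 4 years base period to 15 November 2011 gives a deadline of 15 November 2015, before any tolling.
Although the plaintiff's incapacity ran from 2 February 2012 to 5 September 2012, the stated rules do not make that a tolling event, so it is disregarded.
Halvorsen filed on 30 September 2015, before the 15 November 2015 deadline, so the action is timely.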